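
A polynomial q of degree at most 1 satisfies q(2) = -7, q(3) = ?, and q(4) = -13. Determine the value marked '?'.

-10

The 2 known points determine the degree-1 polynomial uniquely.
Write q(t) = at + b. Substituting each data point gives a linear system:
  2a + b = -7
  4a + b = -13
Solving the system yields a = -3, b = -1.
So q(t) = -3t - 1.
Then q(3) = -10.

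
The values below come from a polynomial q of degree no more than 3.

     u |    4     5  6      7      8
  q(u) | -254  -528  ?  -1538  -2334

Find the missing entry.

-946

On equispaced nodes a degree-3 polynomial has vanishing fourth forward difference, so
  q(4) - 4·q(5) + 6·q(6) - 4·q(7) + q(8) = 0.
Substituting the known values and solving for q(6):
  6·q(6) = -5676
  q(6) = -946.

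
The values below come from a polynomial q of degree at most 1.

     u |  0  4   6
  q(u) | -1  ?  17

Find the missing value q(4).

The 2 known points determine the degree-1 polynomial uniquely.
Write q(u) = au + b. Substituting each data point gives a linear system:
  b = -1
  6a + b = 17
Solving the system yields a = 3, b = -1.
So q(u) = 3u - 1.
Then q(4) = 11.

11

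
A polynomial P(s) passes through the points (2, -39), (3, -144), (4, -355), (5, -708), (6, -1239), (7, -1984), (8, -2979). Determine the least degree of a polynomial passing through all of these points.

Forward differences of the values at s = 2, 3, 4, 5, 6, 7, 8:
  P  : -39  -144  -355  -708  -1239  -1984  -2979
  Δ  : -105  -211  -353  -531  -745  -995
  Δ^2: -106  -142  -178  -214  -250
  Δ^3: -36  -36  -36  -36
  Δ^4: 0  0  0
  Δ^5: 0  0
  Δ^6: 0
The third differences are constant (-36) and nonzero, while all higher differences vanish, so the minimal degree is 3.

3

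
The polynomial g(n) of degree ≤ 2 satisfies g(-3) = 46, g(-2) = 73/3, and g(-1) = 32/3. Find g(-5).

Write g(n) = an^2 + bn + c. Substituting each data point gives a linear system:
  9a - 3b + c = 46
  4a - 2b + c = 73/3
  a - b + c = 32/3
Solving the system yields a = 4, b = -5/3, c = 5.
So g(n) = 4n^2 - (5/3)n + 5.
Then g(-5) = 340/3.

340/3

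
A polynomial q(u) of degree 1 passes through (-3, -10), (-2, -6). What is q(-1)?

-2

Using the Lagrange interpolation formula with nodes -3, -2:
  L_0(u) = (u + 2) / -1
  L_1(u) = (u + 3) / 1
Then q(u) = -10·L_0(u) - 6·L_1(u).
Expanding and collecting terms gives q(u) = 4u + 2.
Evaluating at u = -1: q(-1) = -2.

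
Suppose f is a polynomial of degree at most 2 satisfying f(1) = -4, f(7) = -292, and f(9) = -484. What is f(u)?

f(u) = -6u^2 + 2

Write f(u) = au^2 + bu + c. Substituting each data point gives a linear system:
  a + b + c = -4
  49a + 7b + c = -292
  81a + 9b + c = -484
Solving the system yields a = -6, b = 0, c = 2.
So f(u) = -6u² + 2.
Check: f(1) = -4. ✓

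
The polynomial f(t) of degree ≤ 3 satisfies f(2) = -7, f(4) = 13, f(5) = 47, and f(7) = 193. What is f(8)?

317

Using the Lagrange interpolation formula with nodes 2, 4, 5, 7:
  L_0(t) = (t - 4)(t - 5)(t - 7) / -30
  L_1(t) = (t - 2)(t - 5)(t - 7) / 6
  L_2(t) = (t - 2)(t - 4)(t - 7) / -6
  L_3(t) = (t - 2)(t - 4)(t - 5) / 30
Then f(t) = -7·L_0(t) + 13·L_1(t) + 47·L_2(t) + 193·L_3(t).
Expanding and collecting terms gives f(t) = t³ - 3t² - 3.
Evaluating at t = 8: f(8) = 317.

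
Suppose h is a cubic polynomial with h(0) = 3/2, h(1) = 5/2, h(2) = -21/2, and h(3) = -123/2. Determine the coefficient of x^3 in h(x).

Write h(x) = ax^3 + bx^2 + cx + d. Substituting each data point gives a linear system:
  d = 3/2
  a + b + c + d = 5/2
  8a + 4b + 2c + d = -21/2
  27a + 9b + 3c + d = -123/2
Solving the system yields a = -4, b = 5, c = 0, d = 3/2.
So h(x) = -4x³ + 5x² + 3/2.
The leading coefficient is -4.

-4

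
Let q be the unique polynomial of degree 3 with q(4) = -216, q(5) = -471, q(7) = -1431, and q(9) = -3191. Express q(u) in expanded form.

Write q(u) = au^3 + bu^2 + cu + d. Substituting each data point gives a linear system:
  64a + 16b + 4c + d = -216
  125a + 25b + 5c + d = -471
  343a + 49b + 7c + d = -1431
  729a + 81b + 9c + d = -3191
Solving the system yields a = -5, b = 5, c = 5, d = 4.
So q(u) = -5u^3 + 5u^2 + 5u + 4.
Check: q(7) = -1431. ✓

q(u) = -5u^3 + 5u^2 + 5u + 4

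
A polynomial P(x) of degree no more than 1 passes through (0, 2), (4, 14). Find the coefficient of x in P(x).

3

Write P(x) = ax + b. Substituting each data point gives a linear system:
  b = 2
  4a + b = 14
Solving the system yields a = 3, b = 2.
So P(x) = 3x + 2.
The leading coefficient is 3.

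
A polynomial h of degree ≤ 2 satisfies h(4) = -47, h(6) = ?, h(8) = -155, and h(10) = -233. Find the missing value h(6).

-93

On equispaced nodes a degree-2 polynomial has vanishing third forward difference, so
  - h(4) + 3·h(6) - 3·h(8) + h(10) = 0.
Substituting the known values and solving for h(6):
  3·h(6) = -279
  h(6) = -93.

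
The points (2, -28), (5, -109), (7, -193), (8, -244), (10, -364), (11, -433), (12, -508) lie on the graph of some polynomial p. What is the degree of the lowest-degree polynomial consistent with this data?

2

Divided differences on the nodes 2, 5, 7, 8, 10, 11, 12:
  order 0: -28  -109  -193  -244  -364  -433  -508
  order 1: -27  -42  -51  -60  -69  -75
  order 2: -3  -3  -3  -3  -3
  order 3: 0  0  0  0
  order 4: 0  0  0
  order 5: 0  0
  order 6: 0
The order-2 divided differences are all -3 (nonzero) and every higher order vanishes, so the data lies on a polynomial of degree exactly 2.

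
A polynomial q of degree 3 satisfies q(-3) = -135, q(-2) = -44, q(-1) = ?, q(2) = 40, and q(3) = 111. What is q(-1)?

-5

The 4 known points determine the degree-3 polynomial uniquely.
Write q(x) = ax^3 + bx^2 + cx + d. Substituting each data point gives a linear system:
  -27a + 9b - 3c + d = -135
  -8a + 4b - 2c + d = -44
  8a + 4b + 2c + d = 40
  27a + 9b + 3c + d = 111
Solving the system yields a = 4, b = -2, c = 5, d = 6.
So q(x) = 4x³ - 2x² + 5x + 6.
Then q(-1) = -5.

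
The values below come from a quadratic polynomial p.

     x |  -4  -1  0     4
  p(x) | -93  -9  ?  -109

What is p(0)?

The 3 known points determine the degree-2 polynomial uniquely.
Write p(x) = ax^2 + bx + c. Substituting each data point gives a linear system:
  16a - 4b + c = -93
  a - b + c = -9
  16a + 4b + c = -109
Solving the system yields a = -6, b = -2, c = -5.
So p(x) = -6x^2 - 2x - 5.
Then p(0) = -5.

-5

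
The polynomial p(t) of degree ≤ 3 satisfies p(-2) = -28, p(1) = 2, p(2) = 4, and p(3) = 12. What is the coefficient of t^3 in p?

Write p(t) = at^3 + bt^2 + ct + d. Substituting each data point gives a linear system:
  -8a + 4b - 2c + d = -28
  a + b + c + d = 2
  8a + 4b + 2c + d = 4
  27a + 9b + 3c + d = 12
Solving the system yields a = 1, b = -3, c = 4, d = 0.
So p(t) = t³ - 3t² + 4t.
The leading coefficient is 1.

1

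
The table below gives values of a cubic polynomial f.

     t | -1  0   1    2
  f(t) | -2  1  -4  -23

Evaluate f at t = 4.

-127

Forward differences of the values at t = -1, 0, 1, 2:
  f  : -2  1  -4  -23
  Δ  : 3  -5  -19
  Δ^2: -8  -14
  Δ^3: -6
The third differences are constant, confirming degree 3.
Interpolating (Newton forward form) and evaluating at t = 4 gives f(4) = -127.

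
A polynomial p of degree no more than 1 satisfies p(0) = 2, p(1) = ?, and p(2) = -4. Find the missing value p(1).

-1

The 2 known points determine the degree-1 polynomial uniquely.
Write p(x) = ax + b. Substituting each data point gives a linear system:
  b = 2
  2a + b = -4
Solving the system yields a = -3, b = 2.
So p(x) = -3x + 2.
Then p(1) = -1.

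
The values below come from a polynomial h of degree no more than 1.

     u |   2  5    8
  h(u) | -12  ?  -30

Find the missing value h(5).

-21

On equispaced nodes a degree-1 polynomial has vanishing second forward difference, so
  h(2) - 2·h(5) + h(8) = 0.
Substituting the known values and solving for h(5):
  -2·h(5) = 42
  h(5) = -21.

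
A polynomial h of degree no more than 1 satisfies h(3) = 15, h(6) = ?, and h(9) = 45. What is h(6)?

30

On equispaced nodes a degree-1 polynomial has vanishing second forward difference, so
  h(3) - 2·h(6) + h(9) = 0.
Substituting the known values and solving for h(6):
  -2·h(6) = -60
  h(6) = 30.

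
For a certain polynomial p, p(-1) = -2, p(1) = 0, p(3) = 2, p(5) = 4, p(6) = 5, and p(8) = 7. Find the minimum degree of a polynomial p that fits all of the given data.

Divided differences on the nodes -1, 1, 3, 5, 6, 8:
  order 0: -2  0  2  4  5  7
  order 1: 1  1  1  1  1
  order 2: 0  0  0  0
  order 3: 0  0  0
  order 4: 0  0
  order 5: 0
The order-1 divided differences are all 1 (nonzero) and every higher order vanishes, so the data lies on a polynomial of degree exactly 1.

1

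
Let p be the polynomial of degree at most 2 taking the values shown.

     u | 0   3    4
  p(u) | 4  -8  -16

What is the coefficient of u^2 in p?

-1

Write p(u) = au^2 + bu + c. Substituting each data point gives a linear system:
  c = 4
  9a + 3b + c = -8
  16a + 4b + c = -16
Solving the system yields a = -1, b = -1, c = 4.
So p(u) = -u^2 - u + 4.
The leading coefficient is -1.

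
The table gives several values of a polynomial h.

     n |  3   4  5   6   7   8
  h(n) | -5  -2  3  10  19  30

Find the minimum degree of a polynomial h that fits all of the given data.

Forward differences of the values at n = 3, 4, 5, 6, 7, 8:
  h  : -5  -2  3  10  19  30
  Δ  : 3  5  7  9  11
  Δ^2: 2  2  2  2
  Δ^3: 0  0  0
  Δ^4: 0  0
  Δ^5: 0
The second differences are constant (2) and nonzero, while all higher differences vanish, so the minimal degree is 2.

2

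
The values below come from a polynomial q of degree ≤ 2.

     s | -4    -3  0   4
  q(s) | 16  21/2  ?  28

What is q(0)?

6

The 3 known points determine the degree-2 polynomial uniquely.
Write q(s) = as^2 + bs + c. Substituting each data point gives a linear system:
  16a - 4b + c = 16
  9a - 3b + c = 21/2
  16a + 4b + c = 28
Solving the system yields a = 1, b = 3/2, c = 6.
So q(s) = s² + (3/2)s + 6.
Then q(0) = 6.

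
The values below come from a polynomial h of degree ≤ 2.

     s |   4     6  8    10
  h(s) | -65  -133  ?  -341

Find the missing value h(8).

-225

The 3 known points determine the degree-2 polynomial uniquely.
Write h(s) = as^2 + bs + c. Substituting each data point gives a linear system:
  16a + 4b + c = -65
  36a + 6b + c = -133
  100a + 10b + c = -341
Solving the system yields a = -3, b = -4, c = -1.
So h(s) = -3s^2 - 4s - 1.
Then h(8) = -225.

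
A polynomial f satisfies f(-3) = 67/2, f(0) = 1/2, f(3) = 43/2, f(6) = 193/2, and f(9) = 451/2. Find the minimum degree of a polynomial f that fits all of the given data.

2

Forward differences of the values at x = -3, 0, 3, 6, 9:
  f  : 67/2  1/2  43/2  193/2  451/2
  Δ  : -33  21  75  129
  Δ^2: 54  54  54
  Δ^3: 0  0
  Δ^4: 0
The second differences are constant (54) and nonzero, while all higher differences vanish, so the minimal degree is 2.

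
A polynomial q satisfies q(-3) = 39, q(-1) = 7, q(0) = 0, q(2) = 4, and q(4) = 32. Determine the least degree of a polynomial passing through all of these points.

Divided differences on the nodes -3, -1, 0, 2, 4:
  order 0: 39  7  0  4  32
  order 1: -16  -7  2  14
  order 2: 3  3  3
  order 3: 0  0
  order 4: 0
The order-2 divided differences are all 3 (nonzero) and every higher order vanishes, so the data lies on a polynomial of degree exactly 2.

2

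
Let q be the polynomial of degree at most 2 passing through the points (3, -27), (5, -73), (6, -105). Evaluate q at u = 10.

-293

Write q(u) = au^2 + bu + c. Substituting each data point gives a linear system:
  9a + 3b + c = -27
  25a + 5b + c = -73
  36a + 6b + c = -105
Solving the system yields a = -3, b = 1, c = -3.
So q(u) = -3u^2 + u - 3.
Then q(10) = -293.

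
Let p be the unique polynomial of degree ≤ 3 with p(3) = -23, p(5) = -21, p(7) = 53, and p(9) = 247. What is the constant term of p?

4

Write p(n) = an^3 + bn^2 + cn + d. Substituting each data point gives a linear system:
  27a + 9b + 3c + d = -23
  125a + 25b + 5c + d = -21
  343a + 49b + 7c + d = 53
  729a + 81b + 9c + d = 247
Solving the system yields a = 1, b = -6, c = 0, d = 4.
So p(n) = n^3 - 6n^2 + 4.
The constant term is 4.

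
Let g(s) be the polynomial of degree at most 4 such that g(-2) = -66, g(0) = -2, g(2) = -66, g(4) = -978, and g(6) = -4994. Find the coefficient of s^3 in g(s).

1

Write g(s) = as^4 + bs^3 + cs^2 + ds + e. Substituting each data point gives a linear system:
  16a - 8b + 4c - 2d + e = -66
  e = -2
  16a + 8b + 4c + 2d + e = -66
  256a + 64b + 16c + 4d + e = -978
  1296a + 216b + 36c + 6d + e = -4994
Solving the system yields a = -4, b = 1, c = 0, d = -4, e = -2.
So g(s) = -4s^4 + s^3 - 4s - 2.
The coefficient of s^3 is 1.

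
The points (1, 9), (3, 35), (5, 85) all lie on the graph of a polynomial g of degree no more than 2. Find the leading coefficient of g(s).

Write g(s) = as^2 + bs + c. Substituting each data point gives a linear system:
  a + b + c = 9
  9a + 3b + c = 35
  25a + 5b + c = 85
Solving the system yields a = 3, b = 1, c = 5.
So g(s) = 3s^2 + s + 5.
The leading coefficient is 3.

3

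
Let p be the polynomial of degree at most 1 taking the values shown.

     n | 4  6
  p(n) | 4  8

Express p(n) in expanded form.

p(n) = 2n - 4

Write p(n) = an + b. Substituting each data point gives a linear system:
  4a + b = 4
  6a + b = 8
Solving the system yields a = 2, b = -4.
So p(n) = 2n - 4.
Check: p(4) = 4. ✓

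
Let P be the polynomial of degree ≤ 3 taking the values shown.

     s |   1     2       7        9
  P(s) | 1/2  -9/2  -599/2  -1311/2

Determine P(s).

Using the Lagrange interpolation formula with nodes 1, 2, 7, 9:
  L_0(s) = (s - 2)(s - 7)(s - 9) / -48
  L_1(s) = (s - 1)(s - 7)(s - 9) / 35
  L_2(s) = (s - 1)(s - 2)(s - 9) / -60
  L_3(s) = (s - 1)(s - 2)(s - 7) / 112
Then P(s) = 1/2·L_0(s) - 9/2·L_1(s) - 599/2·L_2(s) - 1311/2·L_3(s).
Expanding and collecting terms gives P(s) = -s^3 + s^2 - s + 3/2.
Check: P(9) = -1311/2. ✓

P(s) = -s^3 + s^2 - s + 3/2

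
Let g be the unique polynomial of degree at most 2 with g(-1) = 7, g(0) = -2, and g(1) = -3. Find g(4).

42

Using the Lagrange interpolation formula with nodes -1, 0, 1:
  L_0(u) = u(u - 1) / 2
  L_1(u) = (u + 1)(u - 1) / -1
  L_2(u) = (u + 1)u / 2
Then g(u) = 7·L_0(u) - 2·L_1(u) - 3·L_2(u).
Expanding and collecting terms gives g(u) = 4u^2 - 5u - 2.
Evaluating at u = 4: g(4) = 42.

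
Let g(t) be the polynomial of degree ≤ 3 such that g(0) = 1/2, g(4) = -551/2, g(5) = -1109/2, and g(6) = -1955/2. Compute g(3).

Write g(t) = at^3 + bt^2 + ct + d. Substituting each data point gives a linear system:
  d = 1/2
  64a + 16b + 4c + d = -551/2
  125a + 25b + 5c + d = -1109/2
  216a + 36b + 6c + d = -1955/2
Solving the system yields a = -5, b = 3, c = -1, d = 1/2.
So g(t) = -5t^3 + 3t^2 - t + 1/2.
Then g(3) = -221/2.

-221/2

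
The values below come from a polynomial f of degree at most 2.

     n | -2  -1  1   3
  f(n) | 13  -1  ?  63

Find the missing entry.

7

The 3 known points determine the degree-2 polynomial uniquely.
Write f(n) = an^2 + bn + c. Substituting each data point gives a linear system:
  4a - 2b + c = 13
  a - b + c = -1
  9a + 3b + c = 63
Solving the system yields a = 6, b = 4, c = -3.
So f(n) = 6n² + 4n - 3.
Then f(1) = 7.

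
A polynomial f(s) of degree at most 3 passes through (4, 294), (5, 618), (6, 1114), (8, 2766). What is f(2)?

18

Using the Lagrange interpolation formula with nodes 4, 5, 6, 8:
  L_0(s) = (s - 5)(s - 6)(s - 8) / -8
  L_1(s) = (s - 4)(s - 6)(s - 8) / 3
  L_2(s) = (s - 4)(s - 5)(s - 8) / -4
  L_3(s) = (s - 4)(s - 5)(s - 6) / 24
Then f(s) = 294·L_0(s) + 618·L_1(s) + 1114·L_2(s) + 2766·L_3(s).
Expanding and collecting terms gives f(s) = 6s^3 - 4s^2 - 6s - 2.
Evaluating at s = 2: f(2) = 18.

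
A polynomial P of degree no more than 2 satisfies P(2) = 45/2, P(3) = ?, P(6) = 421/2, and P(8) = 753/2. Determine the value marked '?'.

The 3 known points determine the degree-2 polynomial uniquely.
Write P(s) = as^2 + bs + c. Substituting each data point gives a linear system:
  4a + 2b + c = 45/2
  36a + 6b + c = 421/2
  64a + 8b + c = 753/2
Solving the system yields a = 6, b = -1, c = 1/2.
So P(s) = 6s² - s + 1/2.
Then P(3) = 103/2.

103/2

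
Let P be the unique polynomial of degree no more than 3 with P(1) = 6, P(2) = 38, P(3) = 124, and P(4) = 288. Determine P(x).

Using the Lagrange interpolation formula with nodes 1, 2, 3, 4:
  L_0(x) = (x - 2)(x - 3)(x - 4) / -6
  L_1(x) = (x - 1)(x - 3)(x - 4) / 2
  L_2(x) = (x - 1)(x - 2)(x - 4) / -2
  L_3(x) = (x - 1)(x - 2)(x - 3) / 6
Then P(x) = 6·L_0(x) + 38·L_1(x) + 124·L_2(x) + 288·L_3(x).
Expanding and collecting terms gives P(x) = 4x^3 + 3x^2 - 5x + 4.
Check: P(3) = 124. ✓

P(x) = 4x^3 + 3x^2 - 5x + 4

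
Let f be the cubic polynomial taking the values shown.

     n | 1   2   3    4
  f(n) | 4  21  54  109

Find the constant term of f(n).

Write f(n) = an^3 + bn^2 + cn + d. Substituting each data point gives a linear system:
  a + b + c + d = 4
  8a + 4b + 2c + d = 21
  27a + 9b + 3c + d = 54
  64a + 16b + 4c + d = 109
Solving the system yields a = 1, b = 2, c = 4, d = -3.
So f(n) = n^3 + 2n^2 + 4n - 3.
The constant term is -3.

-3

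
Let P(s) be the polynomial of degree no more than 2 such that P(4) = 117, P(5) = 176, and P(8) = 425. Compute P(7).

Write P(s) = as^2 + bs + c. Substituting each data point gives a linear system:
  16a + 4b + c = 117
  25a + 5b + c = 176
  64a + 8b + c = 425
Solving the system yields a = 6, b = 5, c = 1.
So P(s) = 6s^2 + 5s + 1.
Then P(7) = 330.

330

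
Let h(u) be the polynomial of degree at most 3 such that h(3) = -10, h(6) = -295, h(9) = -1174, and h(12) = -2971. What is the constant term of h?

5

Write h(u) = au^3 + bu^2 + cu + d. Substituting each data point gives a linear system:
  27a + 9b + 3c + d = -10
  216a + 36b + 6c + d = -295
  729a + 81b + 9c + d = -1174
  1728a + 144b + 12c + d = -2971
Solving the system yields a = -2, b = 3, c = 4, d = 5.
So h(u) = -2u^3 + 3u^2 + 4u + 5.
The constant term is 5.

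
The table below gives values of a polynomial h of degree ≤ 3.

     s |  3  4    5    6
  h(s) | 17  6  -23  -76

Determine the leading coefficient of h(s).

Write h(s) = as^3 + bs^2 + cs + d. Substituting each data point gives a linear system:
  27a + 9b + 3c + d = 17
  64a + 16b + 4c + d = 6
  125a + 25b + 5c + d = -23
  216a + 36b + 6c + d = -76
Solving the system yields a = -1, b = 3, c = 5, d = 2.
So h(s) = -s^3 + 3s^2 + 5s + 2.
The leading coefficient is -1.

-1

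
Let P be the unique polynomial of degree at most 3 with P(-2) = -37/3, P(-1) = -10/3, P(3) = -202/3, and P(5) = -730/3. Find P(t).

Write P(t) = at^3 + bt^2 + ct + d. Substituting each data point gives a linear system:
  -8a + 4b - 2c + d = -37/3
  -a + b - c + d = -10/3
  27a + 9b + 3c + d = -202/3
  125a + 25b + 5c + d = -730/3
Solving the system yields a = -1, b = -5, c = 1, d = 5/3.
So P(t) = -t^3 - 5t^2 + t + 5/3.
Check: P(-2) = -37/3. ✓

P(t) = -t^3 - 5t^2 + t + 5/3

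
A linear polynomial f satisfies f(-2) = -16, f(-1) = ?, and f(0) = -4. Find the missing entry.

-10

On equispaced nodes a degree-1 polynomial has vanishing second forward difference, so
  f(-2) - 2·f(-1) + f(0) = 0.
Substituting the known values and solving for f(-1):
  -2·f(-1) = 20
  f(-1) = -10.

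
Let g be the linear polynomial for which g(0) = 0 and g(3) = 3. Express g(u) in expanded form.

g(u) = u

Write g(u) = au + b. Substituting each data point gives a linear system:
  b = 0
  3a + b = 3
Solving the system yields a = 1, b = 0.
So g(u) = u.
Check: g(3) = 3. ✓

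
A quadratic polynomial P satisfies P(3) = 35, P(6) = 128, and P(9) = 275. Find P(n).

P(n) = 3n^2 + 4n - 4

Write P(n) = an^2 + bn + c. Substituting each data point gives a linear system:
  9a + 3b + c = 35
  36a + 6b + c = 128
  81a + 9b + c = 275
Solving the system yields a = 3, b = 4, c = -4.
So P(n) = 3n^2 + 4n - 4.
Check: P(9) = 275. ✓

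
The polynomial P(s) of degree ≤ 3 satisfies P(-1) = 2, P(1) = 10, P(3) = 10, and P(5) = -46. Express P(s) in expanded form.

Write P(s) = as^3 + bs^2 + cs + d. Substituting each data point gives a linear system:
  -a + b - c + d = 2
  a + b + c + d = 10
  27a + 9b + 3c + d = 10
  125a + 25b + 5c + d = -46
Solving the system yields a = -1, b = 2, c = 5, d = 4.
So P(s) = -s^3 + 2s^2 + 5s + 4.
Check: P(-1) = 2. ✓

P(s) = -s^3 + 2s^2 + 5s + 4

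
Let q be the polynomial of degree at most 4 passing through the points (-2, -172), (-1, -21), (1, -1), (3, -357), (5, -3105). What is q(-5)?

Using the Lagrange interpolation formula with nodes -2, -1, 1, 3, 5:
  L_0(t) = (t + 1)(t - 1)(t - 3)(t - 5) / 105
  L_1(t) = (t + 2)(t - 1)(t - 3)(t - 5) / -48
  L_2(t) = (t + 2)(t + 1)(t - 3)(t - 5) / 48
  L_3(t) = (t + 2)(t + 1)(t - 1)(t - 5) / -80
  L_4(t) = (t + 2)(t + 1)(t - 1)(t - 3) / 336
Then q(t) = -172·L_0(t) - 21·L_1(t) - 1·L_2(t) - 357·L_3(t) - 3105·L_4(t).
Expanding and collecting terms gives q(t) = -6t^4 + 6t^3 - 5t^2 + 4t.
Evaluating at t = -5: q(-5) = -4645.

-4645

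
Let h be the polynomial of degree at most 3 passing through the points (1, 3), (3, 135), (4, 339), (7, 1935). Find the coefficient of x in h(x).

-4

Write h(x) = ax^3 + bx^2 + cx + d. Substituting each data point gives a linear system:
  a + b + c + d = 3
  27a + 9b + 3c + d = 135
  64a + 16b + 4c + d = 339
  343a + 49b + 7c + d = 1935
Solving the system yields a = 6, b = -2, c = -4, d = 3.
So h(x) = 6x^3 - 2x^2 - 4x + 3.
The coefficient of x is -4.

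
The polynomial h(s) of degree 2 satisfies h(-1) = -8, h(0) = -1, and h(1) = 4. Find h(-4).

Write h(s) = as^2 + bs + c. Substituting each data point gives a linear system:
  a - b + c = -8
  c = -1
  a + b + c = 4
Solving the system yields a = -1, b = 6, c = -1.
So h(s) = -s^2 + 6s - 1.
Then h(-4) = -41.

-41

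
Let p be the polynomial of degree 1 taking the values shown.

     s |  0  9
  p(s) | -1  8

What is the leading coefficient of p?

Write p(s) = as + b. Substituting each data point gives a linear system:
  b = -1
  9a + b = 8
Solving the system yields a = 1, b = -1.
So p(s) = s - 1.
The leading coefficient is 1.

1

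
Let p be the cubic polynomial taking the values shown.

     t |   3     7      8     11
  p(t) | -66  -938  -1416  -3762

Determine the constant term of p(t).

0

Write p(t) = at^3 + bt^2 + ct + d. Substituting each data point gives a linear system:
  27a + 9b + 3c + d = -66
  343a + 49b + 7c + d = -938
  512a + 64b + 8c + d = -1416
  1331a + 121b + 11c + d = -3762
Solving the system yields a = -3, b = 2, c = -1, d = 0.
So p(t) = -3t³ + 2t² - t.
The constant term is 0.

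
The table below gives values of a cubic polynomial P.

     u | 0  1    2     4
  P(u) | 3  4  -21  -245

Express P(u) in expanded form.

Using the Lagrange interpolation formula with nodes 0, 1, 2, 4:
  L_0(u) = (u - 1)(u - 2)(u - 4) / -8
  L_1(u) = u(u - 2)(u - 4) / 3
  L_2(u) = u(u - 1)(u - 4) / -4
  L_3(u) = u(u - 1)(u - 2) / 24
Then P(u) = 3·L_0(u) + 4·L_1(u) - 21·L_2(u) - 245·L_3(u).
Expanding and collecting terms gives P(u) = -4u^3 - u^2 + 6u + 3.
Check: P(2) = -21. ✓

P(u) = -4u^3 - u^2 + 6u + 3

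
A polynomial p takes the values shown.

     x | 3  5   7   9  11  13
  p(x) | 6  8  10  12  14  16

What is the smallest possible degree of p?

Forward differences of the values at x = 3, 5, 7, 9, 11, 13:
  p  : 6  8  10  12  14  16
  Δ  : 2  2  2  2  2
  Δ^2: 0  0  0  0
  Δ^3: 0  0  0
  Δ^4: 0  0
  Δ^5: 0
The first differences are constant (2) and nonzero, while all higher differences vanish, so the minimal degree is 1.

1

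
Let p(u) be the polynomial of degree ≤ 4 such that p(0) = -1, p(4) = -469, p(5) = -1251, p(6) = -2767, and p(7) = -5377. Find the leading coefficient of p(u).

Write p(u) = au^4 + bu^3 + cu^2 + du + e. Substituting each data point gives a linear system:
  e = -1
  256a + 64b + 16c + 4d + e = -469
  625a + 125b + 25c + 5d + e = -1251
  1296a + 216b + 36c + 6d + e = -2767
  2401a + 343b + 49c + 7d + e = -5377
Solving the system yields a = -3, b = 6, c = -4, d = -5, e = -1.
So p(u) = -3u^4 + 6u^3 - 4u^2 - 5u - 1.
The leading coefficient is -3.

-3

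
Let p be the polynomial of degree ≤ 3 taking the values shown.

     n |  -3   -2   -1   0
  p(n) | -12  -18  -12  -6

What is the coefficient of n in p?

Write p(n) = an^3 + bn^2 + cn + d. Substituting each data point gives a linear system:
  -27a + 9b - 3c + d = -12
  -8a + 4b - 2c + d = -18
  -a + b - c + d = -12
  d = -6
Solving the system yields a = -2, b = -6, c = 2, d = -6.
So p(n) = -2n^3 - 6n^2 + 2n - 6.
The coefficient of n is 2.

2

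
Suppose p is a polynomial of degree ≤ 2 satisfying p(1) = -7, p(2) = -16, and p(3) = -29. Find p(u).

Using the Lagrange interpolation formula with nodes 1, 2, 3:
  L_0(u) = (u - 2)(u - 3) / 2
  L_1(u) = (u - 1)(u - 3) / -1
  L_2(u) = (u - 1)(u - 2) / 2
Then p(u) = -7·L_0(u) - 16·L_1(u) - 29·L_2(u).
Expanding and collecting terms gives p(u) = -2u² - 3u - 2.
Check: p(1) = -7. ✓

p(u) = -2u^2 - 3u - 2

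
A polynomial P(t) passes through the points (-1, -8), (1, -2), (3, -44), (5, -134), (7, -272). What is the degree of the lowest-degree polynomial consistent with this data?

Forward differences of the values at t = -1, 1, 3, 5, 7:
  P  : -8  -2  -44  -134  -272
  Δ  : 6  -42  -90  -138
  Δ^2: -48  -48  -48
  Δ^3: 0  0
  Δ^4: 0
The second differences are constant (-48) and nonzero, while all higher differences vanish, so the minimal degree is 2.

2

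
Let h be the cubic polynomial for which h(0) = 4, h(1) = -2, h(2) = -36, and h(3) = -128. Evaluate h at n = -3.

Write h(n) = an^3 + bn^2 + cn + d. Substituting each data point gives a linear system:
  d = 4
  a + b + c + d = -2
  8a + 4b + 2c + d = -36
  27a + 9b + 3c + d = -128
Solving the system yields a = -5, b = 1, c = -2, d = 4.
So h(n) = -5n^3 + n^2 - 2n + 4.
Then h(-3) = 154.

154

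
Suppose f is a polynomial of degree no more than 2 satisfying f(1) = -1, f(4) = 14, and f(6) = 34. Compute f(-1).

-1

Write f(n) = an^2 + bn + c. Substituting each data point gives a linear system:
  a + b + c = -1
  16a + 4b + c = 14
  36a + 6b + c = 34
Solving the system yields a = 1, b = 0, c = -2.
So f(n) = n^2 - 2.
Then f(-1) = -1.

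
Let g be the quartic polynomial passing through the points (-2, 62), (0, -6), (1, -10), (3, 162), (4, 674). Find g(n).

g(n) = 4n^4 - 4n^3 - 6n^2 + 2n - 6

Write g(n) = an^4 + bn^3 + cn^2 + dn + e. Substituting each data point gives a linear system:
  16a - 8b + 4c - 2d + e = 62
  e = -6
  a + b + c + d + e = -10
  81a + 27b + 9c + 3d + e = 162
  256a + 64b + 16c + 4d + e = 674
Solving the system yields a = 4, b = -4, c = -6, d = 2, e = -6.
So g(n) = 4n⁴ - 4n³ - 6n² + 2n - 6.
Check: g(-2) = 62. ✓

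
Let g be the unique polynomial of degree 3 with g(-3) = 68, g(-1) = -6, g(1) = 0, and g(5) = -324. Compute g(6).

Write g(x) = ax^3 + bx^2 + cx + d. Substituting each data point gives a linear system:
  -27a + 9b - 3c + d = 68
  -a + b - c + d = -6
  a + b + c + d = 0
  125a + 25b + 5c + d = -324
Solving the system yields a = -3, b = 1, c = 6, d = -4.
So g(x) = -3x^3 + x^2 + 6x - 4.
Then g(6) = -580.

-580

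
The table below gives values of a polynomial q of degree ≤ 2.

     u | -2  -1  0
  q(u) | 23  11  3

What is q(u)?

q(u) = 2u^2 - 6u + 3

Write q(u) = au^2 + bu + c. Substituting each data point gives a linear system:
  4a - 2b + c = 23
  a - b + c = 11
  c = 3
Solving the system yields a = 2, b = -6, c = 3.
So q(u) = 2u² - 6u + 3.
Check: q(0) = 3. ✓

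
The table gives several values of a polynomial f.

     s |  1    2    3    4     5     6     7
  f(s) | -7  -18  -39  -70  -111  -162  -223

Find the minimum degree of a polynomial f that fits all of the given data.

Forward differences of the values at s = 1, 2, 3, 4, 5, 6, 7:
  f  : -7  -18  -39  -70  -111  -162  -223
  Δ  : -11  -21  -31  -41  -51  -61
  Δ^2: -10  -10  -10  -10  -10
  Δ^3: 0  0  0  0
  Δ^4: 0  0  0
  Δ^5: 0  0
  Δ^6: 0
The second differences are constant (-10) and nonzero, while all higher differences vanish, so the minimal degree is 2.

2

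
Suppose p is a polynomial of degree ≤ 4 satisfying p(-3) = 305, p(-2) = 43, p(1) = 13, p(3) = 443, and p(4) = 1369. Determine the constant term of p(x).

Write p(x) = ax^4 + bx^3 + cx^2 + dx + e. Substituting each data point gives a linear system:
  81a - 27b + 9c - 3d + e = 305
  16a - 8b + 4c - 2d + e = 43
  a + b + c + d + e = 13
  81a + 27b + 9c + 3d + e = 443
  256a + 64b + 16c + 4d + e = 1369
Solving the system yields a = 5, b = 2, c = -4, d = 5, e = 5.
So p(x) = 5x^4 + 2x^3 - 4x^2 + 5x + 5.
The constant term is 5.

5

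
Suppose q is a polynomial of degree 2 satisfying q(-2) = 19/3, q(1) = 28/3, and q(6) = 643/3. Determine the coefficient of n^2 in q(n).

5

Write q(n) = an^2 + bn + c. Substituting each data point gives a linear system:
  4a - 2b + c = 19/3
  a + b + c = 28/3
  36a + 6b + c = 643/3
Solving the system yields a = 5, b = 6, c = -5/3.
So q(n) = 5n² + 6n - 5/3.
The leading coefficient is 5.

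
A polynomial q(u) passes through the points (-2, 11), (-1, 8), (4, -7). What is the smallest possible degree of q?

1

Divided differences on the nodes -2, -1, 4:
  order 0: 11  8  -7
  order 1: -3  -3
  order 2: 0
The order-1 divided differences are all -3 (nonzero) and every higher order vanishes, so the data lies on a polynomial of degree exactly 1.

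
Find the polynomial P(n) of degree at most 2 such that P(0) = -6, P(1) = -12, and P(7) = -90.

P(n) = -n^2 - 5n - 6

Using the Lagrange interpolation formula with nodes 0, 1, 7:
  L_0(n) = (n - 1)(n - 7) / 7
  L_1(n) = n(n - 7) / -6
  L_2(n) = n(n - 1) / 42
Then P(n) = -6·L_0(n) - 12·L_1(n) - 90·L_2(n).
Expanding and collecting terms gives P(n) = -n^2 - 5n - 6.
Check: P(7) = -90. ✓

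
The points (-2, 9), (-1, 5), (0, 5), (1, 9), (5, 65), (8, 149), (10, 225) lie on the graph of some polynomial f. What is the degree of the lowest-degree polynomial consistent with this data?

Divided differences on the nodes -2, -1, 0, 1, 5, 8, 10:
  order 0: 9  5  5  9  65  149  225
  order 1: -4  0  4  14  28  38
  order 2: 2  2  2  2  2
  order 3: 0  0  0  0
  order 4: 0  0  0
  order 5: 0  0
  order 6: 0
The order-2 divided differences are all 2 (nonzero) and every higher order vanishes, so the data lies on a polynomial of degree exactly 2.

2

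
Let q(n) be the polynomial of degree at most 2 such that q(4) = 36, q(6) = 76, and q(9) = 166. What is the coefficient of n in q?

Write q(n) = an^2 + bn + c. Substituting each data point gives a linear system:
  16a + 4b + c = 36
  36a + 6b + c = 76
  81a + 9b + c = 166
Solving the system yields a = 2, b = 0, c = 4.
So q(n) = 2n^2 + 4.
The coefficient of n is 0.

0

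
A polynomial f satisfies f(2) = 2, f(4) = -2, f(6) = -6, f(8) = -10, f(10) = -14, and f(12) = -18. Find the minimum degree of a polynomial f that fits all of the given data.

1

Forward differences of the values at n = 2, 4, 6, 8, 10, 12:
  f  : 2  -2  -6  -10  -14  -18
  Δ  : -4  -4  -4  -4  -4
  Δ^2: 0  0  0  0
  Δ^3: 0  0  0
  Δ^4: 0  0
  Δ^5: 0
The first differences are constant (-4) and nonzero, while all higher differences vanish, so the minimal degree is 1.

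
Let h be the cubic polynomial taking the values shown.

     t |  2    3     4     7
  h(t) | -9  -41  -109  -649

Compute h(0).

-5

Write h(t) = at^3 + bt^2 + ct + d. Substituting each data point gives a linear system:
  8a + 4b + 2c + d = -9
  27a + 9b + 3c + d = -41
  64a + 16b + 4c + d = -109
  343a + 49b + 7c + d = -649
Solving the system yields a = -2, b = 0, c = 6, d = -5.
So h(t) = -2t³ + 6t - 5.
Then h(0) = -5.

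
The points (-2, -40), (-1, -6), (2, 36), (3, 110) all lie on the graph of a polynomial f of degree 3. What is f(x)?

Write f(x) = ax^3 + bx^2 + cx + d. Substituting each data point gives a linear system:
  -8a + 4b - 2c + d = -40
  -a + b - c + d = -6
  8a + 4b + 2c + d = 36
  27a + 9b + 3c + d = 110
Solving the system yields a = 4, b = -1, c = 3, d = 2.
So f(x) = 4x^3 - x^2 + 3x + 2.
Check: f(-2) = -40. ✓

f(x) = 4x^3 - x^2 + 3x + 2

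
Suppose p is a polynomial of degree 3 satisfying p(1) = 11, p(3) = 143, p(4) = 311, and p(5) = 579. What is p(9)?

Write p(n) = an^3 + bn^2 + cn + d. Substituting each data point gives a linear system:
  a + b + c + d = 11
  27a + 9b + 3c + d = 143
  64a + 16b + 4c + d = 311
  125a + 25b + 5c + d = 579
Solving the system yields a = 4, b = 2, c = 6, d = -1.
So p(n) = 4n^3 + 2n^2 + 6n - 1.
Then p(9) = 3131.

3131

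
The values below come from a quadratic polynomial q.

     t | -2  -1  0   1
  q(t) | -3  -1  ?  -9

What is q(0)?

The 3 known points determine the degree-2 polynomial uniquely.
Write q(t) = at^2 + bt + c. Substituting each data point gives a linear system:
  4a - 2b + c = -3
  a - b + c = -1
  a + b + c = -9
Solving the system yields a = -2, b = -4, c = -3.
So q(t) = -2t² - 4t - 3.
Then q(0) = -3.

-3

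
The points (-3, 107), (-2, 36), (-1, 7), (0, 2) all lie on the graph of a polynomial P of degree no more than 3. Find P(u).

P(u) = -3u^3 + 3u^2 + u + 2

Using the Lagrange interpolation formula with nodes -3, -2, -1, 0:
  L_0(u) = (u + 2)(u + 1)u / -6
  L_1(u) = (u + 3)(u + 1)u / 2
  L_2(u) = (u + 3)(u + 2)u / -2
  L_3(u) = (u + 3)(u + 2)(u + 1) / 6
Then P(u) = 107·L_0(u) + 36·L_1(u) + 7·L_2(u) + 2·L_3(u).
Expanding and collecting terms gives P(u) = -3u^3 + 3u^2 + u + 2.
Check: P(-1) = 7. ✓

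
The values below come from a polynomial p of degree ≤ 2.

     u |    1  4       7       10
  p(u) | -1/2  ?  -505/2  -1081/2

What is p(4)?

On equispaced nodes a degree-2 polynomial has vanishing third forward difference, so
  - p(1) + 3·p(4) - 3·p(7) + p(10) = 0.
Substituting the known values and solving for p(4):
  3·p(4) = -435/2
  p(4) = -145/2.

-145/2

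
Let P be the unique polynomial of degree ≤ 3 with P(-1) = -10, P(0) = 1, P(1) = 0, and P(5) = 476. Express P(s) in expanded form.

P(s) = 5s^3 - 6s^2 + 1

Using the Lagrange interpolation formula with nodes -1, 0, 1, 5:
  L_0(s) = s(s - 1)(s - 5) / -12
  L_1(s) = (s + 1)(s - 1)(s - 5) / 5
  L_2(s) = (s + 1)s(s - 5) / -8
  L_3(s) = (s + 1)s(s - 1) / 120
Then P(s) = -10·L_0(s) + 1·L_1(s) + 0·L_2(s) + 476·L_3(s).
Expanding and collecting terms gives P(s) = 5s³ - 6s² + 1.
Check: P(-1) = -10. ✓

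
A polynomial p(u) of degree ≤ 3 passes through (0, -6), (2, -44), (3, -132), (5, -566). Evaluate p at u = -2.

Using the Lagrange interpolation formula with nodes 0, 2, 3, 5:
  L_0(u) = (u - 2)(u - 3)(u - 5) / -30
  L_1(u) = u(u - 3)(u - 5) / 6
  L_2(u) = u(u - 2)(u - 5) / -6
  L_3(u) = u(u - 2)(u - 3) / 30
Then p(u) = -6·L_0(u) - 44·L_1(u) - 132·L_2(u) - 566·L_3(u).
Expanding and collecting terms gives p(u) = -4u^3 - 3u^2 + 3u - 6.
Evaluating at u = -2: p(-2) = 8.

8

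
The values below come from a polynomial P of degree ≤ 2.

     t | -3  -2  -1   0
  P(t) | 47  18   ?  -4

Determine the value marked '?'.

1

The 3 known points determine the degree-2 polynomial uniquely.
Write P(t) = at^2 + bt + c. Substituting each data point gives a linear system:
  9a - 3b + c = 47
  4a - 2b + c = 18
  c = -4
Solving the system yields a = 6, b = 1, c = -4.
So P(t) = 6t² + t - 4.
Then P(-1) = 1.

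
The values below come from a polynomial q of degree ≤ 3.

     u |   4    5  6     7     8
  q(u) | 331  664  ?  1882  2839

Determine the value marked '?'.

On equispaced nodes a degree-3 polynomial has vanishing fourth forward difference, so
  q(4) - 4·q(5) + 6·q(6) - 4·q(7) + q(8) = 0.
Substituting the known values and solving for q(6):
  6·q(6) = 7014
  q(6) = 1169.

1169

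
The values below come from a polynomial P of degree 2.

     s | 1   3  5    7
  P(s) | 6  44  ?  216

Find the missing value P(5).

114

On equispaced nodes a degree-2 polynomial has vanishing third forward difference, so
  - P(1) + 3·P(3) - 3·P(5) + P(7) = 0.
Substituting the known values and solving for P(5):
  -3·P(5) = -342
  P(5) = 114.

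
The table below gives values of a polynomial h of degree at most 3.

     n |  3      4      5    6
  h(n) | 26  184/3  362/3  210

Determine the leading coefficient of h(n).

1

Write h(n) = an^3 + bn^2 + cn + d. Substituting each data point gives a linear system:
  27a + 9b + 3c + d = 26
  64a + 16b + 4c + d = 184/3
  125a + 25b + 5c + d = 362/3
  216a + 36b + 6c + d = 210
Solving the system yields a = 1, b = 0, c = -5/3, d = 4.
So h(n) = n³ - (5/3)n + 4.
The leading coefficient is 1.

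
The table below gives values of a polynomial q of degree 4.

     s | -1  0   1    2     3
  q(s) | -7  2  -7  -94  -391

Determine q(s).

Write q(s) = as^4 + bs^3 + cs^2 + ds + e. Substituting each data point gives a linear system:
  a - b + c - d + e = -7
  e = 2
  a + b + c + d + e = -7
  16a + 8b + 4c + 2d + e = -94
  81a + 27b + 9c + 3d + e = -391
Solving the system yields a = -3, b = -4, c = -6, d = 4, e = 2.
So q(s) = -3s^4 - 4s^3 - 6s^2 + 4s + 2.
Check: q(1) = -7. ✓

q(s) = -3s^4 - 4s^3 - 6s^2 + 4s + 2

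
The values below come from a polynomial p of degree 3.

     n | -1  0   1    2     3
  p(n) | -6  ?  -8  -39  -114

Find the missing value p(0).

-3

On equispaced nodes a degree-3 polynomial has vanishing fourth forward difference, so
  p(-1) - 4·p(0) + 6·p(1) - 4·p(2) + p(3) = 0.
Substituting the known values and solving for p(0):
  -4·p(0) = 12
  p(0) = -3.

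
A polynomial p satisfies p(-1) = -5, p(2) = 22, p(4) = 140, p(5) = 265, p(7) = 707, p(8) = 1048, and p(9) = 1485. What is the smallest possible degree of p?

Divided differences on the nodes -1, 2, 4, 5, 7, 8, 9:
  order 0: -5  22  140  265  707  1048  1485
  order 1: 9  59  125  221  341  437
  order 2: 10  22  32  40  48
  order 3: 2  2  2  2
  order 4: 0  0  0
  order 5: 0  0
  order 6: 0
The order-3 divided differences are all 2 (nonzero) and every higher order vanishes, so the data lies on a polynomial of degree exactly 3.

3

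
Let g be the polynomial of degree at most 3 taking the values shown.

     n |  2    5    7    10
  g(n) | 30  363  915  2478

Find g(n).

Write g(n) = an^3 + bn^2 + cn + d. Substituting each data point gives a linear system:
  8a + 4b + 2c + d = 30
  125a + 25b + 5c + d = 363
  343a + 49b + 7c + d = 915
  1000a + 100b + 10c + d = 2478
Solving the system yields a = 2, b = 5, c = -2, d = -2.
So g(n) = 2n³ + 5n² - 2n - 2.
Check: g(10) = 2478. ✓

g(n) = 2n^3 + 5n^2 - 2n - 2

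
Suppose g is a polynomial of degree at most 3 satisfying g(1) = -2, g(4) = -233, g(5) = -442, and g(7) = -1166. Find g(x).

g(x) = -3x^3 - 3x^2 + x + 3

Write g(x) = ax^3 + bx^2 + cx + d. Substituting each data point gives a linear system:
  a + b + c + d = -2
  64a + 16b + 4c + d = -233
  125a + 25b + 5c + d = -442
  343a + 49b + 7c + d = -1166
Solving the system yields a = -3, b = -3, c = 1, d = 3.
So g(x) = -3x³ - 3x² + x + 3.
Check: g(7) = -1166. ✓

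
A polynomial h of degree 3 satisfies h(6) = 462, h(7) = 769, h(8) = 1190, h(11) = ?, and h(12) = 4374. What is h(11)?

The 4 known points determine the degree-3 polynomial uniquely.
Write h(x) = ax^3 + bx^2 + cx + d. Substituting each data point gives a linear system:
  216a + 36b + 6c + d = 462
  343a + 49b + 7c + d = 769
  512a + 64b + 8c + d = 1190
  1728a + 144b + 12c + d = 4374
Solving the system yields a = 3, b = -6, c = 4, d = 6.
So h(x) = 3x^3 - 6x^2 + 4x + 6.
Then h(11) = 3317.

3317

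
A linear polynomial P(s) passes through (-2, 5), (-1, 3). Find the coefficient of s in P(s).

Write P(s) = as + b. Substituting each data point gives a linear system:
  -2a + b = 5
  -a + b = 3
Solving the system yields a = -2, b = 1.
So P(s) = -2s + 1.
The leading coefficient is -2.

-2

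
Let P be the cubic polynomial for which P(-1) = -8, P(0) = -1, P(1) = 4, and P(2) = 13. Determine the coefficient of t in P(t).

Write P(t) = at^3 + bt^2 + ct + d. Substituting each data point gives a linear system:
  -a + b - c + d = -8
  d = -1
  a + b + c + d = 4
  8a + 4b + 2c + d = 13
Solving the system yields a = 1, b = -1, c = 5, d = -1.
So P(t) = t³ - t² + 5t - 1.
The coefficient of t is 5.

5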